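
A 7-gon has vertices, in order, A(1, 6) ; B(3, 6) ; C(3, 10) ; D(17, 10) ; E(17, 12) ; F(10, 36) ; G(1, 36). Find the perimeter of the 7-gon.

86

|AB| = √((2)² + (0)²) = √4 = 2
|BC| = √((0)² + (4)²) = √16 = 4
|CD| = √((14)² + (0)²) = √196 = 14
|DE| = √((0)² + (2)²) = √4 = 2
|EF| = √((-7)² + (24)²) = √625 = 25
|FG| = √((-9)² + (0)²) = √81 = 9
|GA| = √((0)² + (-30)²) = √900 = 30
Perimeter = 2 + 4 + 14 + 2 + 25 + 9 + 30 = 86.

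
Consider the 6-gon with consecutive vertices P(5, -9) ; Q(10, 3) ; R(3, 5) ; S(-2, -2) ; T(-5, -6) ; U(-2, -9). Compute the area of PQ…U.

124

Cross-terms: 105, 41, 4, 2, 33, 63  ⇒  Σ = 248
Area = |Σ|/2 = 124.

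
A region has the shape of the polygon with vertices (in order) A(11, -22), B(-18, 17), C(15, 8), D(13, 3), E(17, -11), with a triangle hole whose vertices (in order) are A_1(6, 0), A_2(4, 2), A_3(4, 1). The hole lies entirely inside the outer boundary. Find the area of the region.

Outer boundary:
Cross-terms: -209, -399, -59, -194, -253  ⇒  Σ = -1114
Area = |Σ|/2 = 557.
Hole:
A_1→A_2: (6)(2) − (4)(0) = 12
A_2→A_3: (4)(1) − (4)(2) = -4
A_3→A_1: (4)(0) − (6)(1) = -6
Σ = 2
Area = |Σ|/2 = 1.
Net area = 557 − 1 = 556.

556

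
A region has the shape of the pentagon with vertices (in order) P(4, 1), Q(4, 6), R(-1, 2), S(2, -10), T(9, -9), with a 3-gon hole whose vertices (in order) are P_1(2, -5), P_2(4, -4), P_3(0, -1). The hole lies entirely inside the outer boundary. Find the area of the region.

Outer boundary:
Σ = (20) + (14) + (6) + (72) + (45) = 157
Area = |Σ|/2 = 78.5.
Hole:
Σ = (12) + (-4) + (2) = 10
Area = |Σ|/2 = 5.
Net area = 78.5 − 5 = 73.5.

73.5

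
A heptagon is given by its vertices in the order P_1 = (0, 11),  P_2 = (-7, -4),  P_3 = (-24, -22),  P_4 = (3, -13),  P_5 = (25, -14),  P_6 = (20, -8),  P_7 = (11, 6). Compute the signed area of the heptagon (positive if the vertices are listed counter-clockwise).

Apply Gauss's area formula: 2A = Σ (x_i·y_{i+1} − x_{i+1}·y_i), indices taken mod 7.
Cross-terms: 77, 58, 378, 283, 80, 208, 121  ⇒  Σ = 1205
Signed area = Σ/2 = 602.5 (positive ⇒ counter-clockwise traversal).

602.5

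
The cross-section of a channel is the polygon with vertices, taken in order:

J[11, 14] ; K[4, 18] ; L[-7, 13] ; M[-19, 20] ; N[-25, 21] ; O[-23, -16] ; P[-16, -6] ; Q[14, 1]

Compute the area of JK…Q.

773

Σ = (142) + (178) + (107) + (101) + (883) + (-118) + (68) + (185) = 1546
Area = |Σ|/2 = 773.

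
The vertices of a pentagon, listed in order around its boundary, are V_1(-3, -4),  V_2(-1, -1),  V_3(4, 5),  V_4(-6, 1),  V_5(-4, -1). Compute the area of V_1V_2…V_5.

27.5

Apply the shoelace formula: 2A = Σ (x_i·y_{i+1} − x_{i+1}·y_i), indices taken mod 5.
Σ = (-1) + (-1) + (34) + (10) + (13) = 55
Area = |Σ|/2 = 27.5.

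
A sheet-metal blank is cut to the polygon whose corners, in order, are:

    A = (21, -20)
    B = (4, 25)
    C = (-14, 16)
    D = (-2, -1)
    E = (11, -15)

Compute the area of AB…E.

600.5

Apply the shoelace (surveyor's) formula: 2A = Σ (x_i·y_{i+1} − x_{i+1}·y_i), indices taken mod 5.
Σ = (605) + (414) + (46) + (41) + (95) = 1201
Area = |Σ|/2 = 600.5.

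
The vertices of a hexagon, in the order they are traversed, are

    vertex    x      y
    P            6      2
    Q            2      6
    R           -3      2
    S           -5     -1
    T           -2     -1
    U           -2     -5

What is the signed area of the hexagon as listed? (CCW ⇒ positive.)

Apply the shoelace (surveyor's) formula: 2A = Σ (x_i·y_{i+1} − x_{i+1}·y_i), indices taken mod 6.
Cross-terms: 32, 22, 13, 3, 8, 26  ⇒  Σ = 104
Signed area = Σ/2 = 52 (positive ⇒ counter-clockwise traversal).

52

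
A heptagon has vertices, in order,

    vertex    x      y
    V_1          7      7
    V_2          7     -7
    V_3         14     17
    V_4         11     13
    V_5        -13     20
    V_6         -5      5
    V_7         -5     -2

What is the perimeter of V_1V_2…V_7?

108

|V_1V_2| = √((0)² + (-14)²) = √196 = 14
|V_2V_3| = √((7)² + (24)²) = √625 = 25
|V_3V_4| = √((-3)² + (-4)²) = √25 = 5
|V_4V_5| = √((-24)² + (7)²) = √625 = 25
|V_5V_6| = √((8)² + (-15)²) = √289 = 17
|V_6V_7| = √((0)² + (-7)²) = √49 = 7
|V_7V_1| = √((12)² + (9)²) = √225 = 15
Perimeter = 14 + 25 + 5 + 25 + 17 + 7 + 15 = 108.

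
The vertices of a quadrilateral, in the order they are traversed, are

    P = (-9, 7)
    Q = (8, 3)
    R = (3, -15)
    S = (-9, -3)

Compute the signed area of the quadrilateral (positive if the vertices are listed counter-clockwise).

Σ = (-83) + (-129) + (-144) + (-90) = -446
Signed area = Σ/2 = -223 (negative ⇒ clockwise traversal).

-223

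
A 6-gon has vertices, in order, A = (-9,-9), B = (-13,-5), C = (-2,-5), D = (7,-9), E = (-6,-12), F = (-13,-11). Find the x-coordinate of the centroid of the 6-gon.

-1100/261

Apply the surveyor's formula. First the cross-terms c_i = x_i·y_{i+1} − x_{i+1}·y_i:
  -72, 55, 53, -138, -90, 18  ⇒  2A = -174, A = -87.
Then Σ (x_i + x_{i+1})·c_i = 2200, so x̄ = 2200 / (6·(-87)) = -1100/261.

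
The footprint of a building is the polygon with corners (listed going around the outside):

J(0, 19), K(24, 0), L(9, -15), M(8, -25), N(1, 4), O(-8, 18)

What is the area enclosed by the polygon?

483

Apply the shoelace formula: 2A = Σ (x_i·y_{i+1} − x_{i+1}·y_i), indices taken mod 6.
Cross-terms: -456, -360, -105, 57, 50, -152  ⇒  Σ = -966
Area = |Σ|/2 = 483.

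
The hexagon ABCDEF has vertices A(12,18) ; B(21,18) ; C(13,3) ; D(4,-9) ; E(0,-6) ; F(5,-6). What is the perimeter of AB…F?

76

|AB| = √((9)² + (0)²) = √81 = 9
|BC| = √((-8)² + (-15)²) = √289 = 17
|CD| = √((-9)² + (-12)²) = √225 = 15
|DE| = √((-4)² + (3)²) = √25 = 5
|EF| = √((5)² + (0)²) = √25 = 5
|FA| = √((7)² + (24)²) = √625 = 25
Perimeter = 9 + 17 + 15 + 5 + 5 + 25 = 76.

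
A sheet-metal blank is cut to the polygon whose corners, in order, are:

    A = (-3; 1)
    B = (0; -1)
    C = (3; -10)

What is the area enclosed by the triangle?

Σ = (3) + (3) + (-27) = -21
Area = |Σ|/2 = 10.5.

10.5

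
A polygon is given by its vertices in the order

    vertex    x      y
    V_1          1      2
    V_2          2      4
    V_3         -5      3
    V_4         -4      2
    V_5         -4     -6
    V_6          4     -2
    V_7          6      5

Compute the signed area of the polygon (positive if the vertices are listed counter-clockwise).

65.5

Σ = (0) + (26) + (2) + (32) + (32) + (32) + (7) = 131
Signed area = Σ/2 = 65.5 (positive ⇒ counter-clockwise traversal).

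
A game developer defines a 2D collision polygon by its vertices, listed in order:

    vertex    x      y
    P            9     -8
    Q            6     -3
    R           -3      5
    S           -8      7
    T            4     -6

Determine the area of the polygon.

51.5

Apply the shoelace (surveyor's) formula: 2A = Σ (x_i·y_{i+1} − x_{i+1}·y_i), indices taken mod 5.
P→Q: (9)(-3) − (6)(-8) = 21
Q→R: (6)(5) − (-3)(-3) = 21
R→S: (-3)(7) − (-8)(5) = 19
S→T: (-8)(-6) − (4)(7) = 20
T→P: (4)(-8) − (9)(-6) = 22
Σ = 103
Area = |Σ|/2 = 51.5.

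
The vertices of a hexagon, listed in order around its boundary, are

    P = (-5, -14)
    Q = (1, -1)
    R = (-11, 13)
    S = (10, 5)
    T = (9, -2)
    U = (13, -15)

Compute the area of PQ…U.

Cross-terms: 19, 2, -185, -65, -109, -257  ⇒  Σ = -595
Area = |Σ|/2 = 297.5.

297.5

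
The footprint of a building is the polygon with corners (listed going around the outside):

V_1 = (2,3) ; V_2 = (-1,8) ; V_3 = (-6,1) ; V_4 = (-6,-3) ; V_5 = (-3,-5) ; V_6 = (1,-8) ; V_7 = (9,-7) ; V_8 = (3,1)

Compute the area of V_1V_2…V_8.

Apply the shoelace formula: 2A = Σ (x_i·y_{i+1} − x_{i+1}·y_i), indices taken mod 8.
Σ = (19) + (47) + (24) + (21) + (29) + (65) + (30) + (7) = 242
Area = |Σ|/2 = 121.

121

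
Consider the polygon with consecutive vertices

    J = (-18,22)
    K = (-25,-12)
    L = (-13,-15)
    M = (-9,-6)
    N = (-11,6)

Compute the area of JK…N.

J→K: (-18)(-12) − (-25)(22) = 766
K→L: (-25)(-15) − (-13)(-12) = 219
L→M: (-13)(-6) − (-9)(-15) = -57
M→N: (-9)(6) − (-11)(-6) = -120
N→J: (-11)(22) − (-18)(6) = -134
Σ = 674
Area = |Σ|/2 = 337.

337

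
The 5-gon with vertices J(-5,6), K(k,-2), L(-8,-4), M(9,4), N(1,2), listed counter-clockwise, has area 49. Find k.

-7

Write out the shoelace sum; only the two edges meeting at K involve k:
2·Area = [((-5)·(-2) − k·6) + (k·(-4) − (-8)·(-2))] + 34
       = -10·k + 28 = 98
⇒ k = -7.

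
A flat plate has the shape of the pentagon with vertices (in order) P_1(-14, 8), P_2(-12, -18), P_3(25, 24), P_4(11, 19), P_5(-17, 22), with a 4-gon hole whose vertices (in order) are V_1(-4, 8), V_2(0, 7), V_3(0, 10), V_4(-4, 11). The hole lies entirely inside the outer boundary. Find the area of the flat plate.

717

Outer boundary:
Apply the surveyor's formula: 2A = Σ (x_i·y_{i+1} − x_{i+1}·y_i), indices taken mod 5.
Cross-terms: 348, 162, 211, 565, 172  ⇒  Σ = 1458
Area = |Σ|/2 = 729.
Hole:
Apply Gauss's area formula: 2A = Σ (x_i·y_{i+1} − x_{i+1}·y_i), indices taken mod 4.
V_1→V_2: (-4)(7) − (0)(8) = -28
V_2→V_3: (0)(10) − (0)(7) = 0
V_3→V_4: (0)(11) − (-4)(10) = 40
V_4→V_1: (-4)(8) − (-4)(11) = 12
Σ = 24
Area = |Σ|/2 = 12.
Net area = 729 − 12 = 717.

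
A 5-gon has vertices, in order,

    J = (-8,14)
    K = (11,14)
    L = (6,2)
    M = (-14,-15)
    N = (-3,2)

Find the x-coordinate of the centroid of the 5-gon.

Apply the shoelace formula. First the cross-terms c_i = x_i·y_{i+1} − x_{i+1}·y_i:
  -266, -62, -62, -73, -26  ⇒  2A = -489, A = -244.5.
Then Σ (x_i + x_{i+1})·c_i = 171, so x̄ = 171 / (6·(-244.5)) = -19/163.

-19/163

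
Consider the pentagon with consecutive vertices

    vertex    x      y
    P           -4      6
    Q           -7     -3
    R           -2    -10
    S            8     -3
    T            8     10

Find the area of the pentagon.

P→Q: (-4)(-3) − (-7)(6) = 54
Q→R: (-7)(-10) − (-2)(-3) = 64
R→S: (-2)(-3) − (8)(-10) = 86
S→T: (8)(10) − (8)(-3) = 104
T→P: (8)(6) − (-4)(10) = 88
Σ = 396
Area = |Σ|/2 = 198.

198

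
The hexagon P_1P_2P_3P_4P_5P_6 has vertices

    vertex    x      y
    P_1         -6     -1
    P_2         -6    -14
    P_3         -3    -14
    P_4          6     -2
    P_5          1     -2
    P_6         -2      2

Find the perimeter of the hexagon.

|P_1P_2| = √((0)² + (-13)²) = √169 = 13
|P_2P_3| = √((3)² + (0)²) = √9 = 3
|P_3P_4| = √((9)² + (12)²) = √225 = 15
|P_4P_5| = √((-5)² + (0)²) = √25 = 5
|P_5P_6| = √((-3)² + (4)²) = √25 = 5
|P_6P_1| = √((-4)² + (-3)²) = √25 = 5
Perimeter = 13 + 3 + 15 + 5 + 5 + 5 = 46.

46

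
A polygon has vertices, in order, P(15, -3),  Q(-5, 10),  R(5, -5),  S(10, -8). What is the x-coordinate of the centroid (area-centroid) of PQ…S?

125/21

Apply Gauss's area formula. First the cross-terms c_i = x_i·y_{i+1} − x_{i+1}·y_i:
  135, -25, 10, 90  ⇒  2A = 210, A = 105.
Then Σ (x_i + x_{i+1})·c_i = 3750, so x̄ = 3750 / (6·105) = 125/21.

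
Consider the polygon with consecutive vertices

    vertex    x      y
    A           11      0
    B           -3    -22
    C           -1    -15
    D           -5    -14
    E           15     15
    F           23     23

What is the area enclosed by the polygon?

Apply the shoelace formula: 2A = Σ (x_i·y_{i+1} − x_{i+1}·y_i), indices taken mod 6.
Cross-terms: -242, 23, -61, 135, 0, -253  ⇒  Σ = -398
Area = |Σ|/2 = 199.

199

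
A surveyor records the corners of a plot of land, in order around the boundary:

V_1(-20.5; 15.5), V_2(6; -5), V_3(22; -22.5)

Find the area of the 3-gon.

67.875

Apply Gauss's area formula: 2A = Σ (x_i·y_{i+1} − x_{i+1}·y_i), indices taken mod 3.
Cross-terms: 9.5, -25, -120.25  ⇒  Σ = -135.75
Area = |Σ|/2 = 67.875.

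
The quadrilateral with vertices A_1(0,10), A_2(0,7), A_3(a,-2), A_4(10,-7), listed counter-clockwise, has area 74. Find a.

-2

The doubled signed area Σ (x_i y_{i+1} − x_{i+1} y_i) is linear in a.
With a=0 it equals 120; the coefficient of a is -14 (from the two edges through A_3).
So -14·a + 120 = 2·74 = 148 ⇒ a = -2.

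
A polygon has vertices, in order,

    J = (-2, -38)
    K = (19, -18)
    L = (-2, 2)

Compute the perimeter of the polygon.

98

|JK| = √((21)² + (20)²) = √841 = 29
|KL| = √((-21)² + (20)²) = √841 = 29
|LJ| = √((0)² + (-40)²) = √1600 = 40
Perimeter = 29 + 29 + 40 = 98.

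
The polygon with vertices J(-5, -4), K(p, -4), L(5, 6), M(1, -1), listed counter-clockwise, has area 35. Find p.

The doubled signed area Σ (x_i y_{i+1} − x_{i+1} y_i) is linear in p.
With p=0 it equals 20; the coefficient of p is 10 (from the two edges through K).
So 10·p + 20 = 2·35 = 70 ⇒ p = 5.

5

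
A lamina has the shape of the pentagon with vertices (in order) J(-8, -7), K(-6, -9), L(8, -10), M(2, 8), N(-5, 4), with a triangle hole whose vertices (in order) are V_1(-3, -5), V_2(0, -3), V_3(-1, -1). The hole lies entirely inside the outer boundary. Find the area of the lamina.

176.5

Outer boundary:
Apply Gauss's area formula: 2A = Σ (x_i·y_{i+1} − x_{i+1}·y_i), indices taken mod 5.
Σ = (30) + (132) + (84) + (48) + (67) = 361
Area = |Σ|/2 = 180.5.
Hole:
Apply the shoelace (surveyor's) formula: 2A = Σ (x_i·y_{i+1} − x_{i+1}·y_i), indices taken mod 3.
Cross-terms: 9, -3, 2  ⇒  Σ = 8
Area = |Σ|/2 = 4.
Net area = 180.5 − 4 = 176.5.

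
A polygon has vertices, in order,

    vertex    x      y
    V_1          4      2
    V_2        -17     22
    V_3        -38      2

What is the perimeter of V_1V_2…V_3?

100

|V_1V_2| = √((-21)² + (20)²) = √841 = 29
|V_2V_3| = √((-21)² + (-20)²) = √841 = 29
|V_3V_1| = √((42)² + (0)²) = √1764 = 42
Perimeter = 29 + 29 + 42 = 100.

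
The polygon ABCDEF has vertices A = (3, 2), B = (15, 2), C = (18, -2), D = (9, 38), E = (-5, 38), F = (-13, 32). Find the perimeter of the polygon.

|AB| = √((12)² + (0)²) = √144 = 12
|BC| = √((3)² + (-4)²) = √25 = 5
|CD| = √((-9)² + (40)²) = √1681 = 41
|DE| = √((-14)² + (0)²) = √196 = 14
|EF| = √((-8)² + (-6)²) = √100 = 10
|FA| = √((16)² + (-30)²) = √1156 = 34
Perimeter = 12 + 5 + 41 + 14 + 10 + 34 = 116.

116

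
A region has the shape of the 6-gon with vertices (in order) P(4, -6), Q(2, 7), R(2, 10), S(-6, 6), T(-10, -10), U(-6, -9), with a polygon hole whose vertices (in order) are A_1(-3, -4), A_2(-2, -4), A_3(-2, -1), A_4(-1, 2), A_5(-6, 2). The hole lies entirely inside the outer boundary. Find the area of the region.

153.5

Outer boundary:
Σ = (40) + (6) + (72) + (120) + (30) + (72) = 340
Area = |Σ|/2 = 170.
Hole:
Apply the surveyor's formula: 2A = Σ (x_i·y_{i+1} − x_{i+1}·y_i), indices taken mod 5.
Cross-terms: 4, -6, -5, 10, 30  ⇒  Σ = 33
Area = |Σ|/2 = 16.5.
Net area = 170 − 16.5 = 153.5.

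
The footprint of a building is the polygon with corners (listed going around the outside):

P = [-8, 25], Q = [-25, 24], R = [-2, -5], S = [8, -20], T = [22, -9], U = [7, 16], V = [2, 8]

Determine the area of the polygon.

Apply Gauss's area formula: 2A = Σ (x_i·y_{i+1} − x_{i+1}·y_i), indices taken mod 7.
P→Q: (-8)(24) − (-25)(25) = 433
Q→R: (-25)(-5) − (-2)(24) = 173
R→S: (-2)(-20) − (8)(-5) = 80
S→T: (8)(-9) − (22)(-20) = 368
T→U: (22)(16) − (7)(-9) = 415
U→V: (7)(8) − (2)(16) = 24
V→P: (2)(25) − (-8)(8) = 114
Σ = 1607
Area = |Σ|/2 = 803.5.

803.5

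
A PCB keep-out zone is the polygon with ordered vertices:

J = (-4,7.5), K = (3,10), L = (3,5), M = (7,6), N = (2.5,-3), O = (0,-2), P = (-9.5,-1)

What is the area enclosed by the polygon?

Σ = (-62.5) + (-15) + (-17) + (-36) + (-5) + (-19) + (-75.25) = -229.75
Area = |Σ|/2 = 114.875.

114.875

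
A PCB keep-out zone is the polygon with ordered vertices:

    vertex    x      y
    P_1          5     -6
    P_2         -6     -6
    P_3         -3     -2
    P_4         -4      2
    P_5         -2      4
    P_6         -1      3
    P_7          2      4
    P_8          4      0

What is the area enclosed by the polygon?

75

Cross-terms: -66, -6, -14, -12, -2, -10, -16, -24  ⇒  Σ = -150
Area = |Σ|/2 = 75.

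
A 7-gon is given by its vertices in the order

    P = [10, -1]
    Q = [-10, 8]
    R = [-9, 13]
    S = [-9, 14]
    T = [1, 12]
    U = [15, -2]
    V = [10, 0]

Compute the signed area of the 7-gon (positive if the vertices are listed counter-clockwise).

Apply the shoelace formula: 2A = Σ (x_i·y_{i+1} − x_{i+1}·y_i), indices taken mod 7.
Σ = (70) + (-58) + (-9) + (-122) + (-182) + (20) + (-10) = -291
Signed area = Σ/2 = -145.5 (negative ⇒ clockwise traversal).

-145.5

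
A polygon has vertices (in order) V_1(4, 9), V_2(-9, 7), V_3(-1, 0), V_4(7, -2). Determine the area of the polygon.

V_1→V_2: (4)(7) − (-9)(9) = 109
V_2→V_3: (-9)(0) − (-1)(7) = 7
V_3→V_4: (-1)(-2) − (7)(0) = 2
V_4→V_1: (7)(9) − (4)(-2) = 71
Σ = 189
Area = |Σ|/2 = 94.5.

94.5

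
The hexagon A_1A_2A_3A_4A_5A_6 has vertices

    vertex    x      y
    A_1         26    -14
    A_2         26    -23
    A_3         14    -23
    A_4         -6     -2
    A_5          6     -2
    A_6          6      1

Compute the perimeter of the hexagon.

90

|A_1A_2| = √((0)² + (-9)²) = √81 = 9
|A_2A_3| = √((-12)² + (0)²) = √144 = 12
|A_3A_4| = √((-20)² + (21)²) = √841 = 29
|A_4A_5| = √((12)² + (0)²) = √144 = 12
|A_5A_6| = √((0)² + (3)²) = √9 = 3
|A_6A_1| = √((20)² + (-15)²) = √625 = 25
Perimeter = 9 + 12 + 29 + 12 + 3 + 25 = 90.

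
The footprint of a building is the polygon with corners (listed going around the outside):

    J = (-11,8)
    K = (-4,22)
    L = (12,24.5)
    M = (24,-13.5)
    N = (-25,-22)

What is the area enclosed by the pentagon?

1314.75

Cross-terms: -210, -362, -750, -865.5, -442  ⇒  Σ = -2629.5
Area = |Σ|/2 = 1314.75.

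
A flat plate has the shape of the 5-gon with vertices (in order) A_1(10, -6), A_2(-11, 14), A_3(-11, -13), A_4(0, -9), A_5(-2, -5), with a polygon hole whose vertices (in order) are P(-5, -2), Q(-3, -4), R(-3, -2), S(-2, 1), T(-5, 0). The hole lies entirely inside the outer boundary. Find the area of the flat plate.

Outer boundary:
Cross-terms: 74, 297, 99, -18, 62  ⇒  Σ = 514
Area = |Σ|/2 = 257.
Hole:
Σ = (14) + (-6) + (-7) + (5) + (10) = 16
Area = |Σ|/2 = 8.
Net area = 257 − 8 = 249.

249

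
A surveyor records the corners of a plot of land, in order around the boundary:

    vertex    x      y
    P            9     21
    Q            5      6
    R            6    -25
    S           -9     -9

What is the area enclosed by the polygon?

299.5

Cross-terms: -51, -161, -279, -108  ⇒  Σ = -599
Area = |Σ|/2 = 299.5.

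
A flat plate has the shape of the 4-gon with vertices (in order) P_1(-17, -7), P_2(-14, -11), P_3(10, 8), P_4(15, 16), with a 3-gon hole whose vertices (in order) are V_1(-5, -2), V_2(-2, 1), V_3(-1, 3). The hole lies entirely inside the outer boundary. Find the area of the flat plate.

145.5

Outer boundary:
Σ = (89) + (-2) + (40) + (167) = 294
Area = |Σ|/2 = 147.
Hole:
Apply the surveyor's formula: 2A = Σ (x_i·y_{i+1} − x_{i+1}·y_i), indices taken mod 3.
V_1→V_2: (-5)(1) − (-2)(-2) = -9
V_2→V_3: (-2)(3) − (-1)(1) = -5
V_3→V_1: (-1)(-2) − (-5)(3) = 17
Σ = 3
Area = |Σ|/2 = 1.5.
Net area = 147 − 1.5 = 145.5.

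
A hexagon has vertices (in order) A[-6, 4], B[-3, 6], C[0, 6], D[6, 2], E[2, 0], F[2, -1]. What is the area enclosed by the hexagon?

Apply the shoelace (surveyor's) formula: 2A = Σ (x_i·y_{i+1} − x_{i+1}·y_i), indices taken mod 6.
Σ = (-24) + (-18) + (-36) + (-4) + (-2) + (2) = -82
Area = |Σ|/2 = 41.

41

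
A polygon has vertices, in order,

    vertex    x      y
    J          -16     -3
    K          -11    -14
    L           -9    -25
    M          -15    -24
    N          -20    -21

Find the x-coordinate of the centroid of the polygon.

Apply the surveyor's formula. First the cross-terms c_i = x_i·y_{i+1} − x_{i+1}·y_i:
  191, 149, -159, -165, -276  ⇒  2A = -260, A = -130.
Then Σ (x_i + x_{i+1})·c_i = 11390, so x̄ = 11390 / (6·(-130)) = -1139/78.

-1139/78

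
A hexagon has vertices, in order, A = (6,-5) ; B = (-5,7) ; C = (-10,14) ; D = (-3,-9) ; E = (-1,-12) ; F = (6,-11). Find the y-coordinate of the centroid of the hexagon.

-786/295

Apply the shoelace formula. First the cross-terms c_i = x_i·y_{i+1} − x_{i+1}·y_i:
  17, 0, 132, 27, 83, 36  ⇒  2A = 295, A = 147.5.
Then Σ (y_i + y_{i+1})·c_i = -2358, so ȳ = -2358 / (6·147.5) = -786/295.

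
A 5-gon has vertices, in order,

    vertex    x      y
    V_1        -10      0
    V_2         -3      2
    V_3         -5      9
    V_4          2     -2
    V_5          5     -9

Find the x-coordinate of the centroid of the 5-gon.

-74/39

Apply the shoelace (surveyor's) formula. First the cross-terms c_i = x_i·y_{i+1} − x_{i+1}·y_i:
  -20, -17, -8, -8, -90  ⇒  2A = -143, A = -71.5.
Then Σ (x_i + x_{i+1})·c_i = 814, so x̄ = 814 / (6·(-71.5)) = -74/39.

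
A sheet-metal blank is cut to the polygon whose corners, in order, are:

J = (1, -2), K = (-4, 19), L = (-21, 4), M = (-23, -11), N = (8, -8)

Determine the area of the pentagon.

Cross-terms: 11, 383, 323, 272, -8  ⇒  Σ = 981
Area = |Σ|/2 = 490.5.

490.5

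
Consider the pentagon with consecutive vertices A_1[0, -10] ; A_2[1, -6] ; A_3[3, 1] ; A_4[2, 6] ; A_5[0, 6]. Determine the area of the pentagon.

28.5

Apply the shoelace formula: 2A = Σ (x_i·y_{i+1} − x_{i+1}·y_i), indices taken mod 5.
Σ = (10) + (19) + (16) + (12) + (0) = 57
Area = |Σ|/2 = 28.5.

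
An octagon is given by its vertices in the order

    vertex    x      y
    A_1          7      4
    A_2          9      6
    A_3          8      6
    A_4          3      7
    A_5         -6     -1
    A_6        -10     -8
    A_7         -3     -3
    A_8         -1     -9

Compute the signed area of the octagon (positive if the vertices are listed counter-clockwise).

108

Apply Gauss's area formula: 2A = Σ (x_i·y_{i+1} − x_{i+1}·y_i), indices taken mod 8.
A_1→A_2: (7)(6) − (9)(4) = 6
A_2→A_3: (9)(6) − (8)(6) = 6
A_3→A_4: (8)(7) − (3)(6) = 38
A_4→A_5: (3)(-1) − (-6)(7) = 39
A_5→A_6: (-6)(-8) − (-10)(-1) = 38
A_6→A_7: (-10)(-3) − (-3)(-8) = 6
A_7→A_8: (-3)(-9) − (-1)(-3) = 24
A_8→A_1: (-1)(4) − (7)(-9) = 59
Σ = 216
Signed area = Σ/2 = 108 (positive ⇒ counter-clockwise traversal).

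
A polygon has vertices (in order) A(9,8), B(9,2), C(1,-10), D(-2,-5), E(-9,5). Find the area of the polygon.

Apply the shoelace (surveyor's) formula: 2A = Σ (x_i·y_{i+1} − x_{i+1}·y_i), indices taken mod 5.
A→B: (9)(2) − (9)(8) = -54
B→C: (9)(-10) − (1)(2) = -92
C→D: (1)(-5) − (-2)(-10) = -25
D→E: (-2)(5) − (-9)(-5) = -55
E→A: (-9)(8) − (9)(5) = -117
Σ = -343
Area = |Σ|/2 = 171.5.

171.5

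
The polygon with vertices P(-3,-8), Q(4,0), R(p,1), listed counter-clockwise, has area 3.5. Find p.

The doubled signed area Σ (x_i y_{i+1} − x_{i+1} y_i) is linear in p.
With p=0 it equals 39; the coefficient of p is -8 (from the two edges through R).
So -8·p + 39 = 2·3.5 = 7 ⇒ p = 4.

4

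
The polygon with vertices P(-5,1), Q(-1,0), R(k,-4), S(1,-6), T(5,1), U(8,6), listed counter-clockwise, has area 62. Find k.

-4

Write out the shoelace sum; only the two edges meeting at R involve k:
2·Area = [((-1)·(-4) − k·0) + (k·(-6) − 1·(-4))] + 92
       = -6·k + 100 = 124
⇒ k = -4.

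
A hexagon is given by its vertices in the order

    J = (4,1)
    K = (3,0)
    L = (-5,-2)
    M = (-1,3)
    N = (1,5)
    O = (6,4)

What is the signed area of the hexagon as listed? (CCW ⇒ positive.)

-35

Σ = (-3) + (-6) + (-17) + (-8) + (-26) + (-10) = -70
Signed area = Σ/2 = -35 (negative ⇒ clockwise traversal).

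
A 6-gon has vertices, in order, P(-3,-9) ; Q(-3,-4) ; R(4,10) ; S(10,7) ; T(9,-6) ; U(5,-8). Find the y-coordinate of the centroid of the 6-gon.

-35/67

Apply Gauss's area formula. First the cross-terms c_i = x_i·y_{i+1} − x_{i+1}·y_i:
  -15, -14, -72, -123, -42, -69  ⇒  2A = -335, A = -167.5.
Then Σ (y_i + y_{i+1})·c_i = 525, so ȳ = 525 / (6·(-167.5)) = -35/67.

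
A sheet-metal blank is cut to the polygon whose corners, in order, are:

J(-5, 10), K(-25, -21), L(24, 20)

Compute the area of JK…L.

349.5

Apply the surveyor's formula: 2A = Σ (x_i·y_{i+1} − x_{i+1}·y_i), indices taken mod 3.
Σ = (355) + (4) + (340) = 699
Area = |Σ|/2 = 349.5.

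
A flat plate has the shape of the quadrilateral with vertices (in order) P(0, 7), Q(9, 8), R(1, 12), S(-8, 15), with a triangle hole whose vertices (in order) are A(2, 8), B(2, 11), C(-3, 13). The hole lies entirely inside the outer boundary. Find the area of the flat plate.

Outer boundary:
Σ = (-63) + (100) + (111) + (-56) = 92
Area = |Σ|/2 = 46.
Hole:
Σ = (6) + (59) + (-50) = 15
Area = |Σ|/2 = 7.5.
Net area = 46 − 7.5 = 38.5.

38.5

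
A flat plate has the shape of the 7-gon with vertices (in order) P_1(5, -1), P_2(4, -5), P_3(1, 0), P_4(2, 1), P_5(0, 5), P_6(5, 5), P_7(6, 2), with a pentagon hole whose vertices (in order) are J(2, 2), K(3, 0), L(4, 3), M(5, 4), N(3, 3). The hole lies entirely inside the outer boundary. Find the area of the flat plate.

29.5

Outer boundary:
Apply the shoelace formula: 2A = Σ (x_i·y_{i+1} − x_{i+1}·y_i), indices taken mod 7.
P_1→P_2: (5)(-5) − (4)(-1) = -21
P_2→P_3: (4)(0) − (1)(-5) = 5
P_3→P_4: (1)(1) − (2)(0) = 1
P_4→P_5: (2)(5) − (0)(1) = 10
P_5→P_6: (0)(5) − (5)(5) = -25
P_6→P_7: (5)(2) − (6)(5) = -20
P_7→P_1: (6)(-1) − (5)(2) = -16
Σ = -66
Area = |Σ|/2 = 33.
Hole:
Σ = (-6) + (9) + (1) + (3) + (0) = 7
Area = |Σ|/2 = 3.5.
Net area = 33 − 3.5 = 29.5.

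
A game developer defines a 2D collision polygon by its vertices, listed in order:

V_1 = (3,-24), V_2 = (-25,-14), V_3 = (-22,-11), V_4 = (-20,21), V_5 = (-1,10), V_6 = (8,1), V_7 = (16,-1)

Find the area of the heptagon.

1011

Σ = (-642) + (-33) + (-682) + (-179) + (-81) + (-24) + (-381) = -2022
Area = |Σ|/2 = 1011.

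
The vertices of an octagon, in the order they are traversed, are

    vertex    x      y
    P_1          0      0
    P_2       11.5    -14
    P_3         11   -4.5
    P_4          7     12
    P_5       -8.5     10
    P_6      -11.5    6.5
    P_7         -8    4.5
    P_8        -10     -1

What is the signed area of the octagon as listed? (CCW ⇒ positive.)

275.375

Apply the shoelace (surveyor's) formula: 2A = Σ (x_i·y_{i+1} − x_{i+1}·y_i), indices taken mod 8.
Σ = (0) + (102.25) + (163.5) + (172) + (59.75) + (0.25) + (53) + (0) = 550.75
Signed area = Σ/2 = 275.375 (positive ⇒ counter-clockwise traversal).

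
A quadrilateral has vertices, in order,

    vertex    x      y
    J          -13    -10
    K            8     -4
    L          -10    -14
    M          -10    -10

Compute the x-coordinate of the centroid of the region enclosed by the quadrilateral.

-4.2

Apply the shoelace (surveyor's) formula. First the cross-terms c_i = x_i·y_{i+1} − x_{i+1}·y_i:
  132, -152, -40, -30  ⇒  2A = -90, A = -45.
Then Σ (x_i + x_{i+1})·c_i = 1134, so x̄ = 1134 / (6·(-45)) = -4.2.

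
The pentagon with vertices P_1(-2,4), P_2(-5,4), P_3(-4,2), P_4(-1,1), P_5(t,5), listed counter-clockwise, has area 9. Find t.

The doubled signed area Σ (x_i y_{i+1} − x_{i+1} y_i) is linear in t.
With t=0 it equals 21; the coefficient of t is 3 (from the two edges through P_5).
So 3·t + 21 = 2·9 = 18 ⇒ t = -1.

-1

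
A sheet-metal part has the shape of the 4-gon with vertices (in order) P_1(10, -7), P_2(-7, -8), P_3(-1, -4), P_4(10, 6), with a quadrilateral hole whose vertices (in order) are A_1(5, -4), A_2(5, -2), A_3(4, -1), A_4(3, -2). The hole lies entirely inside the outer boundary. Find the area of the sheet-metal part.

99.5

Outer boundary:
P_1→P_2: (10)(-8) − (-7)(-7) = -129
P_2→P_3: (-7)(-4) − (-1)(-8) = 20
P_3→P_4: (-1)(6) − (10)(-4) = 34
P_4→P_1: (10)(-7) − (10)(6) = -130
Σ = -205
Area = |Σ|/2 = 102.5.
Hole:
Apply Gauss's area formula: 2A = Σ (x_i·y_{i+1} − x_{i+1}·y_i), indices taken mod 4.
Σ = (10) + (3) + (-5) + (-2) = 6
Area = |Σ|/2 = 3.
Net area = 102.5 − 3 = 99.5.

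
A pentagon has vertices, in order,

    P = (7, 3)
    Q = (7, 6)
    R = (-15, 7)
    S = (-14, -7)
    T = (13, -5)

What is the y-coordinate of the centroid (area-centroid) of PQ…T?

-14/299

Apply the shoelace (surveyor's) formula. First the cross-terms c_i = x_i·y_{i+1} − x_{i+1}·y_i:
  21, 139, 203, 161, 74  ⇒  2A = 598, A = 299.
Then Σ (y_i + y_{i+1})·c_i = -84, so ȳ = -84 / (6·299) = -14/299.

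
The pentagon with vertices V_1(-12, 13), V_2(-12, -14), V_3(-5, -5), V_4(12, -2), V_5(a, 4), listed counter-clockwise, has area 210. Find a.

-4

Write out the shoelace sum; only the two edges meeting at V_5 involve a:
2·Area = [(12·4 − a·(-2)) + (a·13 − (-12)·4)] + 384
       = 15·a + 480 = 420
⇒ a = -4.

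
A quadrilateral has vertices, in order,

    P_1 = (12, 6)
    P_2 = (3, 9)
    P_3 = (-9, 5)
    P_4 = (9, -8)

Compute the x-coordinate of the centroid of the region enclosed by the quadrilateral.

436/121

Apply the surveyor's formula. First the cross-terms c_i = x_i·y_{i+1} − x_{i+1}·y_i:
  90, 96, 27, 150  ⇒  2A = 363, A = 181.5.
Then Σ (x_i + x_{i+1})·c_i = 3924, so x̄ = 3924 / (6·181.5) = 436/121.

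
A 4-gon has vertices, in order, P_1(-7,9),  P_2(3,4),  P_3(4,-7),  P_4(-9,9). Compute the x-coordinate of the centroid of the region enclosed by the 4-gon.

-128/137

Apply the shoelace formula. First the cross-terms c_i = x_i·y_{i+1} − x_{i+1}·y_i:
  -55, -37, -27, -18  ⇒  2A = -137, A = -68.5.
Then Σ (x_i + x_{i+1})·c_i = 384, so x̄ = 384 / (6·(-68.5)) = -128/137.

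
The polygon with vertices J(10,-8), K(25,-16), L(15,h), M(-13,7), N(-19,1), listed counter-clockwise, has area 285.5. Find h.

-2

Write out the shoelace sum; only the two edges meeting at L involve h:
2·Area = [(25·h − 15·(-16)) + (15·7 − (-13)·h)] + 302
       = 38·h + 647 = 571
⇒ h = -2.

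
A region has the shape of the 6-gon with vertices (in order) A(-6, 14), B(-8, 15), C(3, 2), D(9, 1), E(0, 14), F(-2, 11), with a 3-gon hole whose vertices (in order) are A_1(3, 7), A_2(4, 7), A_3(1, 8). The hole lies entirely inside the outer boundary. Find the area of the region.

68.5

Outer boundary:
A→B: (-6)(15) − (-8)(14) = 22
B→C: (-8)(2) − (3)(15) = -61
C→D: (3)(1) − (9)(2) = -15
D→E: (9)(14) − (0)(1) = 126
E→F: (0)(11) − (-2)(14) = 28
F→A: (-2)(14) − (-6)(11) = 38
Σ = 138
Area = |Σ|/2 = 69.
Hole:
Apply Gauss's area formula: 2A = Σ (x_i·y_{i+1} − x_{i+1}·y_i), indices taken mod 3.
Σ = (-7) + (25) + (-17) = 1
Area = |Σ|/2 = 0.5.
Net area = 69 − 0.5 = 68.5.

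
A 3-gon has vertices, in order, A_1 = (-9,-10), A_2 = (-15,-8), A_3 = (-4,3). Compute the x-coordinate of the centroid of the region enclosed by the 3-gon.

-28/3

Apply the shoelace formula. First the cross-terms c_i = x_i·y_{i+1} − x_{i+1}·y_i:
  -78, -77, 67  ⇒  2A = -88, A = -44.
Then Σ (x_i + x_{i+1})·c_i = 2464, so x̄ = 2464 / (6·(-44)) = -28/3.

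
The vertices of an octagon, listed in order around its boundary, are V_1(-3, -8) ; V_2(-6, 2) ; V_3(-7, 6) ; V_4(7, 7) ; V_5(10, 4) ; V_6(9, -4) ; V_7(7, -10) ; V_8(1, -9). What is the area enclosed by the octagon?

217.5

Apply the shoelace (surveyor's) formula: 2A = Σ (x_i·y_{i+1} − x_{i+1}·y_i), indices taken mod 8.
Σ = (-54) + (-22) + (-91) + (-42) + (-76) + (-62) + (-53) + (-35) = -435
Area = |Σ|/2 = 217.5.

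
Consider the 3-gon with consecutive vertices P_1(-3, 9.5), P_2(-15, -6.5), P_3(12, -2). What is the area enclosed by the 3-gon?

Σ = (162) + (108) + (108) = 378
Area = |Σ|/2 = 189.

189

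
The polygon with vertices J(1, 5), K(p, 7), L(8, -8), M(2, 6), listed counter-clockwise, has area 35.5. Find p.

Write out the shoelace sum; only the two edges meeting at K involve p:
2·Area = [(1·7 − p·5) + (p·(-8) − 8·7)] + 68
       = -13·p + 19 = 71
⇒ p = -4.

-4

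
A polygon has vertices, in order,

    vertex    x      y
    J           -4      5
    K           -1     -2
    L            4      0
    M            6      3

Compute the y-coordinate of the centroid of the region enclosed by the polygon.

Apply the shoelace formula. First the cross-terms c_i = x_i·y_{i+1} − x_{i+1}·y_i:
  13, 8, 12, 42  ⇒  2A = 75, A = 37.5.
Then Σ (y_i + y_{i+1})·c_i = 395, so ȳ = 395 / (6·37.5) = 79/45.

79/45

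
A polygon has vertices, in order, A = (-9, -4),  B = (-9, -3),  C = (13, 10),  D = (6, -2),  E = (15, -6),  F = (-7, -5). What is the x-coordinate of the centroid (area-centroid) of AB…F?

Apply the surveyor's formula. First the cross-terms c_i = x_i·y_{i+1} − x_{i+1}·y_i:
  -9, -51, -86, -6, -117, -17  ⇒  2A = -286, A = -143.
Then Σ (x_i + x_{i+1})·c_i = -2466, so x̄ = -2466 / (6·(-143)) = 411/143.

411/143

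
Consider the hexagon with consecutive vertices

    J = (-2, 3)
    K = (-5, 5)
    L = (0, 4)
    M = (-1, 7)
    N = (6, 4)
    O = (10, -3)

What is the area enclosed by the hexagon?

Apply the surveyor's formula: 2A = Σ (x_i·y_{i+1} − x_{i+1}·y_i), indices taken mod 6.
Σ = (5) + (-20) + (4) + (-46) + (-58) + (24) = -91
Area = |Σ|/2 = 45.5.

45.5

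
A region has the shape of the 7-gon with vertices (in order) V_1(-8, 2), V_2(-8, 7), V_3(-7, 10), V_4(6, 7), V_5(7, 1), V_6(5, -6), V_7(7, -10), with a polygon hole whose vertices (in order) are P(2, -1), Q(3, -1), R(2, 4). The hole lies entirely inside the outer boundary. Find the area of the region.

169.5

Outer boundary:
Apply Gauss's area formula: 2A = Σ (x_i·y_{i+1} − x_{i+1}·y_i), indices taken mod 7.
Cross-terms: -40, -31, -109, -43, -47, -8, -66  ⇒  Σ = -344
Area = |Σ|/2 = 172.
Hole:
Apply Gauss's area formula: 2A = Σ (x_i·y_{i+1} − x_{i+1}·y_i), indices taken mod 3.
Σ = (1) + (14) + (-10) = 5
Area = |Σ|/2 = 2.5.
Net area = 172 − 2.5 = 169.5.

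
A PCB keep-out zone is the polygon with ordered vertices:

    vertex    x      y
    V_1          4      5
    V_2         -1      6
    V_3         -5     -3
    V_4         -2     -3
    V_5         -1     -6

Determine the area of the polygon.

Cross-terms: 29, 33, 9, 9, 19  ⇒  Σ = 99
Area = |Σ|/2 = 49.5.

49.5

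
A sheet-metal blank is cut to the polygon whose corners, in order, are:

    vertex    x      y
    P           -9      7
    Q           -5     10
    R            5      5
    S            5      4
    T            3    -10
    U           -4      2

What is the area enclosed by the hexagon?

Apply the surveyor's formula: 2A = Σ (x_i·y_{i+1} − x_{i+1}·y_i), indices taken mod 6.
Σ = (-55) + (-75) + (-5) + (-62) + (-34) + (-10) = -241
Area = |Σ|/2 = 120.5.

120.5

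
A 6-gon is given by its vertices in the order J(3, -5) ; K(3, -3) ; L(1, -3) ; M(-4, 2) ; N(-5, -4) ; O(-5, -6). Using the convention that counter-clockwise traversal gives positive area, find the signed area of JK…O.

34.5

Apply the surveyor's formula: 2A = Σ (x_i·y_{i+1} − x_{i+1}·y_i), indices taken mod 6.
J→K: (3)(-3) − (3)(-5) = 6
K→L: (3)(-3) − (1)(-3) = -6
L→M: (1)(2) − (-4)(-3) = -10
M→N: (-4)(-4) − (-5)(2) = 26
N→O: (-5)(-6) − (-5)(-4) = 10
O→J: (-5)(-5) − (3)(-6) = 43
Σ = 69
Signed area = Σ/2 = 34.5 (positive ⇒ counter-clockwise traversal).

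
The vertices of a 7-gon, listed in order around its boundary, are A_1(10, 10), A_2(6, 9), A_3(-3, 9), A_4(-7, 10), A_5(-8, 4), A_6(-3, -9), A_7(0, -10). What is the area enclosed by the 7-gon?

Apply Gauss's area formula: 2A = Σ (x_i·y_{i+1} − x_{i+1}·y_i), indices taken mod 7.
Σ = (30) + (81) + (33) + (52) + (84) + (30) + (100) = 410
Area = |Σ|/2 = 205.

205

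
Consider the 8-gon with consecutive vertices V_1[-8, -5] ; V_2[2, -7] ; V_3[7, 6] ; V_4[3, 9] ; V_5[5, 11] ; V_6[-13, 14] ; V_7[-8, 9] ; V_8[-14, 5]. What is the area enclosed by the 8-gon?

282

Σ = (66) + (61) + (45) + (-12) + (213) + (-5) + (86) + (110) = 564
Area = |Σ|/2 = 282.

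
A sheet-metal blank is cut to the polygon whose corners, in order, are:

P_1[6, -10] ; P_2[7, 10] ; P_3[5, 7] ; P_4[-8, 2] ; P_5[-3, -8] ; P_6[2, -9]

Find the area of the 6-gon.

Apply the shoelace (surveyor's) formula: 2A = Σ (x_i·y_{i+1} − x_{i+1}·y_i), indices taken mod 6.
Σ = (130) + (-1) + (66) + (70) + (43) + (34) = 342
Area = |Σ|/2 = 171.

171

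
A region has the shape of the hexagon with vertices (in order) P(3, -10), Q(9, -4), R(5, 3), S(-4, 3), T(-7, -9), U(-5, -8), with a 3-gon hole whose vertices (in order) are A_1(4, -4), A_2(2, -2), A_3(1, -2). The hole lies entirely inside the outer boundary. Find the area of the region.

Outer boundary:
Apply Gauss's area formula: 2A = Σ (x_i·y_{i+1} − x_{i+1}·y_i), indices taken mod 6.
Cross-terms: 78, 47, 27, 57, 11, 74  ⇒  Σ = 294
Area = |Σ|/2 = 147.
Hole:
Apply the surveyor's formula: 2A = Σ (x_i·y_{i+1} − x_{i+1}·y_i), indices taken mod 3.
Cross-terms: 0, -2, 4  ⇒  Σ = 2
Area = |Σ|/2 = 1.
Net area = 147 − 1 = 146.

146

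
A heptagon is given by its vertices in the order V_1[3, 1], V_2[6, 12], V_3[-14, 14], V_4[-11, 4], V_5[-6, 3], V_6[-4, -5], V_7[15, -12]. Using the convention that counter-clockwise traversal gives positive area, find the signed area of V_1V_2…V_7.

293.5

Cross-terms: 30, 252, 98, -9, 42, 123, 51  ⇒  Σ = 587
Signed area = Σ/2 = 293.5 (positive ⇒ counter-clockwise traversal).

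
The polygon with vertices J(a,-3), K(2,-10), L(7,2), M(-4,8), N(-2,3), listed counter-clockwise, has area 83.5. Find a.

-1

The doubled signed area Σ (x_i y_{i+1} − x_{i+1} y_i) is linear in a.
With a=0 it equals 154; the coefficient of a is -13 (from the two edges through J).
So -13·a + 154 = 2·83.5 = 167 ⇒ a = -1.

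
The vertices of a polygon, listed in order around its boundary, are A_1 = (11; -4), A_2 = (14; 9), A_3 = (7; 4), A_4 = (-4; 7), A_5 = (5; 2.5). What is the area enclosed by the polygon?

Cross-terms: 155, -7, 65, -45, -47.5  ⇒  Σ = 120.5
Area = |Σ|/2 = 60.25.

60.25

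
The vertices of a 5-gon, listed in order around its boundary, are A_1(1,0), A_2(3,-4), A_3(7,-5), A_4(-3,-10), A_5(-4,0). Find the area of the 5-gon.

58

Apply the shoelace formula: 2A = Σ (x_i·y_{i+1} − x_{i+1}·y_i), indices taken mod 5.
A_1→A_2: (1)(-4) − (3)(0) = -4
A_2→A_3: (3)(-5) − (7)(-4) = 13
A_3→A_4: (7)(-10) − (-3)(-5) = -85
A_4→A_5: (-3)(0) − (-4)(-10) = -40
A_5→A_1: (-4)(0) − (1)(0) = 0
Σ = -116
Area = |Σ|/2 = 58.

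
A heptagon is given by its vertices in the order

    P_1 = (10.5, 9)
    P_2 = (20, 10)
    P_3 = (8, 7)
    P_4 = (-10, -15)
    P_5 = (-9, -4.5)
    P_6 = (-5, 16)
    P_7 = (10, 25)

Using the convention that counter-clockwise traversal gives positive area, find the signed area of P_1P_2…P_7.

Σ = (-75) + (60) + (-50) + (-90) + (-166.5) + (-285) + (-172.5) = -779
Signed area = Σ/2 = -389.5 (negative ⇒ clockwise traversal).

-389.5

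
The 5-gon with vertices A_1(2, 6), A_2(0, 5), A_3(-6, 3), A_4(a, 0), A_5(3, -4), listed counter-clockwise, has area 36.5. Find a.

Write out the shoelace sum; only the two edges meeting at A_4 involve a:
2·Area = [((-6)·0 − a·3) + (a·(-4) − 3·0)] + 66
       = -7·a + 66 = 73
⇒ a = -1.

-1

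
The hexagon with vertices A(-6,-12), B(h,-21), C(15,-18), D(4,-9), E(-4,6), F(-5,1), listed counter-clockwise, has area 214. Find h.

The doubled signed area Σ (x_i y_{i+1} − x_{i+1} y_i) is linear in h.
With h=0 it equals 458; the coefficient of h is -6 (from the two edges through B).
So -6·h + 458 = 2·214 = 428 ⇒ h = 5.

5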